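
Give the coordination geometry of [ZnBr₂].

Summing ligand charges against the 0 overall charge gives an oxidation state of +2 for zinc.
Group 12 minus oxidation state 2 gives a d¹⁰ configuration.
Coordination number: 2.
A d¹⁰ ion with only two ligands adopts a linear arrangement (sp hybridisation; no CFSE preference).

linear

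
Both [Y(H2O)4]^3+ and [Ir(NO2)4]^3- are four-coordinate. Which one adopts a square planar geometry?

For [Y(H2O)4]^3+: Ligand charges: water is neutral. With an overall charge of +3 the yttrium centre must be in the +3 oxidation state. Yttrium is a group-3 element; Y(III) is therefore d⁰. A d⁰ ion has no crystal-field stabilisation preference between square planar and tetrahedral, so four ligands adopt the sterically favoured tetrahedral geometry. → tetrahedral.
For [Ir(NO2)4]^3-: Summing ligand charges against the −3 overall charge gives an oxidation state of +1 for iridium. Group 9 minus oxidation state 1 gives a d⁸ configuration. A 5d d⁸ ion has a large crystal-field splitting; square planar leaves the high-energy d_{x²−y²} orbital empty and maximises CFSE. → square planar.

[Ir(NO2)4]^3-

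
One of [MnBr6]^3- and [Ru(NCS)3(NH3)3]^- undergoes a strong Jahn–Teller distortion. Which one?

[MnBr6]^3-

[MnBr6]^3-: Ligand charges: each bromide is −1. With an overall charge of −3 the manganese centre must be in the +3 oxidation state. Group 7 minus oxidation state 3 gives a d⁴ configuration. Bromide is a weak-field ligand for a first-row metal, so the complex is high-spin. The t₂g³e_g¹ (high-spin) configuration has an unevenly filled e_g set; the Jahn–Teller theorem predicts a tetragonal distortion (typically axial elongation) to lift the degeneracy.
[Ru(NCS)3(NH3)3]^-: Each isothiocyanate is −1; ammonia is neutral; balancing the −1 overall charge requires Ru(II). Group 8 minus oxidation state 2 gives a d⁶ configuration. A 4d ion has a large Δₒ and is invariably low-spin. The d⁶ configuration leaves the e_g set evenly filled (or empty) — no strong Jahn–Teller driving force.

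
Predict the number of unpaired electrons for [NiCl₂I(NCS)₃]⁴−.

2 unpaired electrons

Each chloride is −1; each iodide is −1; each isothiocyanate is −1; balancing the −4 overall charge requires Ni(II).
Group 10 minus oxidation state 2 gives a d⁸ configuration.
In an octahedral field the d⁸ configuration is t₂g⁶e_g² (only one arrangement possible), giving 2 unpaired electrons.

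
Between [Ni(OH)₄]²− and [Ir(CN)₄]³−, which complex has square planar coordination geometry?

[Ir(CN)₄]³−

For [Ni(OH)₄]²−: Ligand charges: each hydroxide is −1. With an overall charge of −2 the nickel centre must be in the +2 oxidation state. Ni sits in group 10, so the d-electron count is 10 − 2 = 8. Hydroxide is a weak-field ligand. With weak-field ligands the CFSE gain from square planar is small, so a 3d d⁸ ion takes the sterically preferred tetrahedral geometry. → tetrahedral.
For [Ir(CN)₄]³−: Summing ligand charges against the −3 overall charge gives an oxidation state of +1 for iridium. Group 9 minus oxidation state 1 gives a d⁸ configuration. A 5d d⁸ ion has a large crystal-field splitting; square planar leaves the high-energy d_{x²−y²} orbital empty and maximises CFSE. → square planar.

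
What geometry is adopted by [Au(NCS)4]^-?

square planar

Each isothiocyanate is −1; balancing the −1 overall charge requires Au(III).
Gold is a group-11 element; Au(III) is therefore d⁸.
With 4 monodentate ligands the coordination number is 4.
A 5d d⁸ ion has a large crystal-field splitting; square planar leaves the high-energy d_{x²−y²} orbital empty and maximises CFSE.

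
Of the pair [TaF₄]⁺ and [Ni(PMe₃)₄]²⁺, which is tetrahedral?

[TaF₄]⁺

For [TaF₄]⁺: Ligand charges: each fluoride is −1. With an overall charge of +1 the tantalum centre must be in the +5 oxidation state. Tantalum is a group-5 element; Ta(V) is therefore d⁰. A d⁰ ion has no crystal-field stabilisation preference between square planar and tetrahedral, so four ligands adopt the sterically favoured tetrahedral geometry. → tetrahedral.
For [Ni(PMe₃)₄]²⁺: Summing ligand charges against the +2 overall charge gives an oxidation state of +2 for nickel. Group 10 minus oxidation state 2 gives a d⁸ configuration. Trimethylphosphine is a strong-field ligand (high in the spectrochemical series). A 3d d⁸ ion with strong-field ligands gains enough CFSE to favour square planar over tetrahedral. → square planar.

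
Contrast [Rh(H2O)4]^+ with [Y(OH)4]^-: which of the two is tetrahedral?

[Y(OH)4]^-

For [Rh(H2O)4]^+: Ligand charges: water is neutral. With an overall charge of +1 the rhodium centre must be in the +1 oxidation state. Rh sits in group 9, so the d-electron count is 9 − 1 = 8. A 4d d⁸ ion has a large crystal-field splitting; square planar leaves the high-energy d_{x²−y²} orbital empty and maximises CFSE. → square planar.
For [Y(OH)4]^-: Summing ligand charges against the −1 overall charge gives an oxidation state of +3 for yttrium. Yttrium is a group-3 element; Y(III) is therefore d⁰. A d⁰ ion has no crystal-field stabilisation preference between square planar and tetrahedral, so four ligands adopt the sterically favoured tetrahedral geometry. → tetrahedral.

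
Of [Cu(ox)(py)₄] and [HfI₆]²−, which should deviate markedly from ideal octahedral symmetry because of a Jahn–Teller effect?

[Cu(ox)(py)₄]

[Cu(ox)(py)₄]: Each oxalate is −2; pyridine is neutral; balancing the 0 overall charge requires Cu(II). Copper is a group-11 element; Cu(II) is therefore d⁹. The t₂g⁶e_g³ configuration has an unevenly filled e_g set; the Jahn–Teller theorem predicts a tetragonal distortion (typically axial elongation) to lift the degeneracy.
[HfI₆]²−: Each iodide is −1; balancing the −2 overall charge requires Hf(IV). Group 4 minus oxidation state 4 gives a d⁰ configuration. The d⁰ configuration leaves the e_g set evenly filled (or empty) — no strong Jahn–Teller driving force.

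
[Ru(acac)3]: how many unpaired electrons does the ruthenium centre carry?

1 unpaired electron

Summing ligand charges against the 0 overall charge gives an oxidation state of +3 for ruthenium.
Group 8 minus oxidation state 3 gives a d⁵ configuration.
Counting donor atoms: 3×acetylacetonate (bidentate) → 6 donors. Coordination number = 6.
The spin state decides the count: a 4d ion has a large Δₒ and is invariably low-spin.
An octahedral low-spin d⁵ ion is t₂g⁵e_g⁰, giving 1 unpaired electron.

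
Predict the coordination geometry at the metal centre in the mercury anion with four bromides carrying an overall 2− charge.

Summing ligand charges against the −2 overall charge gives an oxidation state of +2 for mercury.
Hg sits in group 12, so the d-electron count is 12 − 2 = 10.
Coordination number: 4.
A d¹⁰ ion has no crystal-field stabilisation preference between square planar and tetrahedral, so four ligands adopt the sterically favoured tetrahedral geometry.

tetrahedral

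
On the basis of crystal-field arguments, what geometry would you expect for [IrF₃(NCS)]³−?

square planar

Ligand charges: each fluoride is −1; each isothiocyanate is −1. With an overall charge of −3 the iridium centre must be in the +1 oxidation state.
Iridium is a group-9 element; Ir(I) is therefore d⁸.
Coordination number: 4.
A 5d d⁸ ion has a large crystal-field splitting; square planar leaves the high-energy d_{x²−y²} orbital empty and maximises CFSE.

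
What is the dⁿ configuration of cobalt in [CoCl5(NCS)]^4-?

d⁷

Summing ligand charges against the −4 overall charge gives an oxidation state of +2 for cobalt.
Group 9 minus oxidation state 2 gives a d⁷ configuration.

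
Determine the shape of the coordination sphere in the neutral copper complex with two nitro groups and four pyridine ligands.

Ligand charges: each nitro (N-bound nitrite) is −1; pyridine is neutral. With an overall charge of 0 the copper centre must be in the +2 oxidation state.
Group 11 minus oxidation state 2 gives a d⁹ configuration.
With 6 monodentate ligands the coordination number is 6.
Six donors around a single metal centre give an octahedral coordination sphere.

octahedral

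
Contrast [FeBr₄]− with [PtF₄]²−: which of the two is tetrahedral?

For [FeBr₄]−: Ligand charges: each bromide is −1. With an overall charge of −1 the iron centre must be in the +3 oxidation state. Group 8 minus oxidation state 3 gives a d⁵ configuration. A high-spin d⁵ ion has zero CFSE in either geometry, so four ligands adopt the sterically favoured tetrahedral geometry. → tetrahedral.
For [PtF₄]²−: Each fluoride is −1; balancing the −2 overall charge requires Pt(II). Pt sits in group 10, so the d-electron count is 10 − 2 = 8. A 5d d⁸ ion has a large crystal-field splitting; square planar leaves the high-energy d_{x²−y²} orbital empty and maximises CFSE. → square planar.

[FeBr₄]−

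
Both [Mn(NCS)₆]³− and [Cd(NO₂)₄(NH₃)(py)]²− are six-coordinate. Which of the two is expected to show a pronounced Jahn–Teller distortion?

[Mn(NCS)₆]³−

[Mn(NCS)₆]³−: Summing ligand charges against the −3 overall charge gives an oxidation state of +3 for manganese. Group 7 minus oxidation state 3 gives a d⁴ configuration. Isothiocyanate is a weak-field ligand for a first-row metal, so the complex is high-spin. The t₂g³e_g¹ (high-spin) configuration has an unevenly filled e_g set; the Jahn–Teller theorem predicts a tetragonal distortion (typically axial elongation) to lift the degeneracy.
[Cd(NO₂)₄(NH₃)(py)]²−: Each nitro (N-bound nitrite) is −1; ammonia is neutral; pyridine is neutral; balancing the −2 overall charge requires Cd(II). Group 12 minus oxidation state 2 gives a d¹⁰ configuration. The d¹⁰ configuration leaves the e_g set evenly filled (or empty) — no strong Jahn–Teller driving force.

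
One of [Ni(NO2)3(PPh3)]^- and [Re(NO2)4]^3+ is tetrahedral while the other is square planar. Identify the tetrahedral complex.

For [Ni(NO2)3(PPh3)]^-: Ligand charges: each nitro (N-bound nitrite) is −1; triphenylphosphine is neutral. With an overall charge of −1 the nickel centre must be in the +2 oxidation state. Nickel is a group-10 element; Ni(II) is therefore d⁸. Nitro (N-bound nitrite) and triphenylphosphine are strong-field ligands (high in the spectrochemical series). A 3d d⁸ ion with strong-field ligands gains enough CFSE to favour square planar over tetrahedral. → square planar.
For [Re(NO2)4]^3+: Summing ligand charges against the +3 overall charge gives an oxidation state of +7 for rhenium. Re sits in group 7, so the d-electron count is 7 − 7 = 0. A d⁰ ion has no crystal-field stabilisation preference between square planar and tetrahedral, so four ligands adopt the sterically favoured tetrahedral geometry. → tetrahedral.

[Re(NO2)4]^3+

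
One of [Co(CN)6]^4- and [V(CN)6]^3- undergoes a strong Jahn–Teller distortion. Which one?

[Co(CN)6]^4-: Each cyanide is −1; balancing the −4 overall charge requires Co(II). Group 9 minus oxidation state 2 gives a d⁷ configuration. Cyanide is a strong-field ligand (high in the spectrochemical series) for a first-row metal, so the complex is low-spin. The t₂g⁶e_g¹ (low-spin) configuration has an unevenly filled e_g set; the Jahn–Teller theorem predicts a tetragonal distortion (typically axial elongation) to lift the degeneracy.
[V(CN)6]^3-: Summing ligand charges against the −3 overall charge gives an oxidation state of +3 for vanadium. Vanadium is a group-5 element; V(III) is therefore d². The d² configuration leaves the e_g set evenly filled (or empty) — no strong Jahn–Teller driving force.

[Co(CN)6]^4-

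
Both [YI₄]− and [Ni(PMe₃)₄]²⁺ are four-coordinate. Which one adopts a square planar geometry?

[Ni(PMe₃)₄]²⁺

For [YI₄]−: Each iodide is −1; balancing the −1 overall charge requires Y(III). Group 3 minus oxidation state 3 gives a d⁰ configuration. A d⁰ ion has no crystal-field stabilisation preference between square planar and tetrahedral, so four ligands adopt the sterically favoured tetrahedral geometry. → tetrahedral.
For [Ni(PMe₃)₄]²⁺: Trimethylphosphine is neutral; balancing the +2 overall charge requires Ni(II). Nickel is a group-10 element; Ni(II) is therefore d⁸. Trimethylphosphine is a strong-field ligand (high in the spectrochemical series). A 3d d⁸ ion with strong-field ligands gains enough CFSE to favour square planar over tetrahedral. → square planar.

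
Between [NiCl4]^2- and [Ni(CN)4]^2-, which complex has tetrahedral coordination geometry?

For [NiCl4]^2-: Each chloride is −1; balancing the −2 overall charge requires Ni(II). Ni sits in group 10, so the d-electron count is 10 − 2 = 8. Chloride is a weak-field ligand. With weak-field ligands the CFSE gain from square planar is small, so a 3d d⁸ ion takes the sterically preferred tetrahedral geometry. → tetrahedral.
For [Ni(CN)4]^2-: Each cyanide is −1; balancing the −2 overall charge requires Ni(II). Group 10 minus oxidation state 2 gives a d⁸ configuration. Cyanide is a strong-field ligand (high in the spectrochemical series). A 3d d⁸ ion with strong-field ligands gains enough CFSE to favour square planar over tetrahedral. → square planar.

[NiCl4]^2-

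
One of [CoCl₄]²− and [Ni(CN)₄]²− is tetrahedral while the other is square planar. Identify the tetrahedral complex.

For [CoCl₄]²−: Ligand charges: each chloride is −1. With an overall charge of −2 the cobalt centre must be in the +2 oxidation state. Group 9 minus oxidation state 2 gives a d⁷ configuration. For a high-spin 3d d⁷ ion with weak-field ligands the small Δₜ gives little square-planar CFSE advantage, so four ligands adopt the sterically favoured tetrahedral geometry. → tetrahedral.
For [Ni(CN)₄]²−: Summing ligand charges against the −2 overall charge gives an oxidation state of +2 for nickel. Nickel is a group-10 element; Ni(II) is therefore d⁸. Cyanide is a strong-field ligand (high in the spectrochemical series). A 3d d⁸ ion with strong-field ligands gains enough CFSE to favour square planar over tetrahedral. → square planar.

[CoCl₄]²−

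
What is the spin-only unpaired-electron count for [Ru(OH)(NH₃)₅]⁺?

Ligand charges: each hydroxide is −1; ammonia is neutral. With an overall charge of +1 the ruthenium centre must be in the +2 oxidation state.
Group 8 minus oxidation state 2 gives a d⁶ configuration.
The spin state decides the count: a 4d ion has a large Δₒ and is invariably low-spin.
An octahedral low-spin d⁶ ion is t₂g⁶e_g⁰, giving 0 unpaired electrons.

0 unpaired electrons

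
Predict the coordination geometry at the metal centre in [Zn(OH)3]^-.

Summing ligand charges against the −1 overall charge gives an oxidation state of +2 for zinc.
Zn sits in group 12, so the d-electron count is 12 − 2 = 10.
With 3 monodentate ligands the coordination number is 3.
Three ligands around a d¹⁰ centre minimise repulsion in a trigonal-planar arrangement.

trigonal planar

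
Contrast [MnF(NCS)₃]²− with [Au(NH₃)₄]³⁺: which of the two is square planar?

[Au(NH₃)₄]³⁺

For [MnF(NCS)₃]²−: Ligand charges: each fluoride is −1; each isothiocyanate is −1. With an overall charge of −2 the manganese centre must be in the +2 oxidation state. Manganese is a group-7 element; Mn(II) is therefore d⁵. A high-spin d⁵ ion has zero CFSE in either geometry, so four ligands adopt the sterically favoured tetrahedral geometry. → tetrahedral.
For [Au(NH₃)₄]³⁺: Summing ligand charges against the +3 overall charge gives an oxidation state of +3 for gold. Au sits in group 11, so the d-electron count is 11 − 3 = 8. A 5d d⁸ ion has a large crystal-field splitting; square planar leaves the high-energy d_{x²−y²} orbital empty and maximises CFSE. → square planar.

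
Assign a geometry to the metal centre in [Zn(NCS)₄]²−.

Ligand charges: each isothiocyanate is −1. With an overall charge of −2 the zinc centre must be in the +2 oxidation state.
Zinc is a group-12 element; Zn(II) is therefore d¹⁰.
Coordination number: 4.
A d¹⁰ ion has no crystal-field stabilisation preference between square planar and tetrahedral, so four ligands adopt the sterically favoured tetrahedral geometry.

tetrahedral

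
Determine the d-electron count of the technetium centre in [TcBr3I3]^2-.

d3

Ligand charges: each bromide is −1; each iodide is −1. With an overall charge of −2 the technetium centre must be in the +4 oxidation state.
Technetium is a group-7 element; Tc(IV) is therefore d³.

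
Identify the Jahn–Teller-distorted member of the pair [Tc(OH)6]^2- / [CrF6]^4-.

[CrF6]^4-

[Tc(OH)6]^2-: Summing ligand charges against the −2 overall charge gives an oxidation state of +4 for technetium. Tc sits in group 7, so the d-electron count is 7 − 4 = 3. The d³ configuration leaves the e_g set evenly filled (or empty) — no strong Jahn–Teller driving force.
[CrF6]^4-: Ligand charges: each fluoride is −1. With an overall charge of −4 the chromium centre must be in the +2 oxidation state. Chromium is a group-6 element; Cr(II) is therefore d⁴. Fluoride is a weak-field ligand for a first-row metal, so the complex is high-spin. The t₂g³e_g¹ (high-spin) configuration has an unevenly filled e_g set; the Jahn–Teller theorem predicts a tetragonal distortion (typically axial elongation) to lift the degeneracy.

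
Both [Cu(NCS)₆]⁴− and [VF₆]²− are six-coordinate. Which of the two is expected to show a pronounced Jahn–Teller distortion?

[Cu(NCS)₆]⁴−

[Cu(NCS)₆]⁴−: Ligand charges: each isothiocyanate is −1. With an overall charge of −4 the copper centre must be in the +2 oxidation state. Copper is a group-11 element; Cu(II) is therefore d⁹. The t₂g⁶e_g³ configuration has an unevenly filled e_g set; the Jahn–Teller theorem predicts a tetragonal distortion (typically axial elongation) to lift the degeneracy.
[VF₆]²−: Summing ligand charges against the −2 overall charge gives an oxidation state of +4 for vanadium. Vanadium is a group-5 element; V(IV) is therefore d¹. The d¹ configuration leaves the e_g set evenly filled (or empty) — no strong Jahn–Teller driving force.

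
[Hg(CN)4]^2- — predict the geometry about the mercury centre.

Ligand charges: each cyanide is −1. With an overall charge of −2 the mercury centre must be in the +2 oxidation state.
Mercury is a group-12 element; Hg(II) is therefore d¹⁰.
With 4 monodentate ligands the coordination number is 4.
A d¹⁰ ion has no crystal-field stabilisation preference between square planar and tetrahedral, so four ligands adopt the sterically favoured tetrahedral geometry.

tetrahedral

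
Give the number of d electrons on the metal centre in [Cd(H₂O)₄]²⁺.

d10

Summing ligand charges against the +2 overall charge gives an oxidation state of +2 for cadmium.
Cadmium is a group-12 element; Cd(II) is therefore d¹⁰.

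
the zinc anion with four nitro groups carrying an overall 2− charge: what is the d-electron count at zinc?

Each nitro (N-bound nitrite) is −1; balancing the −2 overall charge requires Zn(II).
Zn sits in group 12, so the d-electron count is 12 − 2 = 10.

d¹⁰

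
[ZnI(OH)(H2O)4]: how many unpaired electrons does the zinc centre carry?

Each iodide is −1; each hydroxide is −1; water is neutral; balancing the 0 overall charge requires Zn(II).
Group 12 minus oxidation state 2 gives a d¹⁰ configuration.
In an octahedral field the d¹⁰ configuration is t₂g⁶e_g⁴, giving 0 unpaired electrons.

0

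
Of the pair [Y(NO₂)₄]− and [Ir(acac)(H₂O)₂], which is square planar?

[Ir(acac)(H₂O)₂]

For [Y(NO₂)₄]−: Each nitro (N-bound nitrite) is −1; balancing the −1 overall charge requires Y(III). Yttrium is a group-3 element; Y(III) is therefore d⁰. A d⁰ ion has no crystal-field stabilisation preference between square planar and tetrahedral, so four ligands adopt the sterically favoured tetrahedral geometry. → tetrahedral.
For [Ir(acac)(H₂O)₂]: Each acetylacetonate is −1; water is neutral; balancing the 0 overall charge requires Ir(I). Group 9 minus oxidation state 1 gives a d⁸ configuration. A 5d d⁸ ion has a large crystal-field splitting; square planar leaves the high-energy d_{x²−y²} orbital empty and maximises CFSE. → square planar.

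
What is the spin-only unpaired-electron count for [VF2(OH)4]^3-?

Each fluoride is −1; each hydroxide is −1; balancing the −3 overall charge requires V(III).
V sits in group 5, so the d-electron count is 5 − 3 = 2.
In an octahedral field the d² configuration is t₂g²e_g⁰ (only one arrangement possible), giving 2 unpaired electrons.

2 unpaired electrons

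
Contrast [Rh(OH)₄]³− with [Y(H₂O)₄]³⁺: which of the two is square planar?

For [Rh(OH)₄]³−: Each hydroxide is −1; balancing the −3 overall charge requires Rh(I). Group 9 minus oxidation state 1 gives a d⁸ configuration. A 4d d⁸ ion has a large crystal-field splitting; square planar leaves the high-energy d_{x²−y²} orbital empty and maximises CFSE. → square planar.
For [Y(H₂O)₄]³⁺: Water is neutral; balancing the +3 overall charge requires Y(III). Group 3 minus oxidation state 3 gives a d⁰ configuration. A d⁰ ion has no crystal-field stabilisation preference between square planar and tetrahedral, so four ligands adopt the sterically favoured tetrahedral geometry. → tetrahedral.

[Rh(OH)₄]³−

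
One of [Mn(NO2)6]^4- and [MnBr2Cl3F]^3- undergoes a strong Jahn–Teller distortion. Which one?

[Mn(NO2)6]^4-: Ligand charges: each nitro (N-bound nitrite) is −1. With an overall charge of −4 the manganese centre must be in the +2 oxidation state. Mn sits in group 7, so the d-electron count is 7 − 2 = 5. Nitro (N-bound nitrite) is a strong-field ligand (high in the spectrochemical series) for a first-row metal, so the complex is low-spin. The d⁵ configuration leaves the e_g set evenly filled (or empty) — no strong Jahn–Teller driving force.
[MnBr2Cl3F]^3-: Summing ligand charges against the −3 overall charge gives an oxidation state of +3 for manganese. Mn sits in group 7, so the d-electron count is 7 − 3 = 4. Bromide, chloride, and fluoride are weak-field ligands for a first-row metal, so the complex is high-spin. The t₂g³e_g¹ (high-spin) configuration has an unevenly filled e_g set; the Jahn–Teller theorem predicts a tetragonal distortion (typically axial elongation) to lift the degeneracy.

[MnBr2Cl3F]^3-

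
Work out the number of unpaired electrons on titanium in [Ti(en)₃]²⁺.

Summing ligand charges against the +2 overall charge gives an oxidation state of +2 for titanium.
Group 4 minus oxidation state 2 gives a d² configuration.
Counting donor atoms: 3×ethylenediamine (bidentate) → 6 donors. Coordination number = 6.
In an octahedral field the d² configuration is t₂g²e_g⁰ (only one arrangement possible), giving 2 unpaired electrons.

2 unpaired electrons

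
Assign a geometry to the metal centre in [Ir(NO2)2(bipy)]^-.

square planar

Each nitro (N-bound nitrite) is −1; 2,2′-bipyridine is neutral; balancing the −1 overall charge requires Ir(I).
Iridium is a group-9 element; Ir(I) is therefore d⁸.
Counting donor atoms: 2×nitro (N-bound nitrite) (monodentate) → 2 donors; 1×2,2′-bipyridine (bidentate) → 2 donors. Coordination number = 4.
A 5d d⁸ ion has a large crystal-field splitting; square planar leaves the high-energy d_{x²−y²} orbital empty and maximises CFSE.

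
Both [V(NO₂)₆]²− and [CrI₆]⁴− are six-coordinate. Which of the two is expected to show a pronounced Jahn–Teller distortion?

[CrI₆]⁴−

[V(NO₂)₆]²−: Summing ligand charges against the −2 overall charge gives an oxidation state of +4 for vanadium. V sits in group 5, so the d-electron count is 5 − 4 = 1. The d¹ configuration leaves the e_g set evenly filled (or empty) — no strong Jahn–Teller driving force.
[CrI₆]⁴−: Summing ligand charges against the −4 overall charge gives an oxidation state of +2 for chromium. Cr sits in group 6, so the d-electron count is 6 − 2 = 4. Iodide is a weak-field ligand for a first-row metal, so the complex is high-spin. The t₂g³e_g¹ (high-spin) configuration has an unevenly filled e_g set; the Jahn–Teller theorem predicts a tetragonal distortion (typically axial elongation) to lift the degeneracy.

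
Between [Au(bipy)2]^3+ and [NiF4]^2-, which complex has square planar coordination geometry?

[Au(bipy)2]^3+

For [Au(bipy)2]^3+: 2,2′-bipyridine is neutral; balancing the +3 overall charge requires Au(III). Au sits in group 11, so the d-electron count is 11 − 3 = 8. A 5d d⁸ ion has a large crystal-field splitting; square planar leaves the high-energy d_{x²−y²} orbital empty and maximises CFSE. → square planar.
For [NiF4]^2-: Each fluoride is −1; balancing the −2 overall charge requires Ni(II). Ni sits in group 10, so the d-electron count is 10 − 2 = 8. Fluoride is a weak-field ligand. With weak-field ligands the CFSE gain from square planar is small, so a 3d d⁸ ion takes the sterically preferred tetrahedral geometry. → tetrahedral.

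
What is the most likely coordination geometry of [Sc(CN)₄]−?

tetrahedral

Each cyanide is −1; balancing the −1 overall charge requires Sc(III).
Group 3 minus oxidation state 3 gives a d⁰ configuration.
Coordination number: 4.
A d⁰ ion has no crystal-field stabilisation preference between square planar and tetrahedral, so four ligands adopt the sterically favoured tetrahedral geometry.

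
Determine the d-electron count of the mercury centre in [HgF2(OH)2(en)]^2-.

d¹⁰

Summing ligand charges against the −2 overall charge gives an oxidation state of +2 for mercury.
Mercury is a group-12 element; Hg(II) is therefore d¹⁰.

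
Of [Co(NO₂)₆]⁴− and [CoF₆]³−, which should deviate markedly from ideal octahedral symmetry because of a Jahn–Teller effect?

[Co(NO₂)₆]⁴−: Each nitro (N-bound nitrite) is −1; balancing the −4 overall charge requires Co(II). Cobalt is a group-9 element; Co(II) is therefore d⁷. Nitro (N-bound nitrite) is a strong-field ligand (high in the spectrochemical series) for a first-row metal, so the complex is low-spin. The t₂g⁶e_g¹ (low-spin) configuration has an unevenly filled e_g set; the Jahn–Teller theorem predicts a tetragonal distortion (typically axial elongation) to lift the degeneracy.
[CoF₆]³−: Summing ligand charges against the −3 overall charge gives an oxidation state of +3 for cobalt. Cobalt is a group-9 element; Co(III) is therefore d⁶. Fluoride is the one ligand weak enough to leave Co(III) high-spin — [CoF₆]³⁻ is the classic exception. The d⁶ configuration leaves the e_g set evenly filled (or empty) — no strong Jahn–Teller driving force.

[Co(NO₂)₆]⁴−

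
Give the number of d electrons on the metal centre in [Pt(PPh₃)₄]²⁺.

Summing ligand charges against the +2 overall charge gives an oxidation state of +2 for platinum.
Group 10 minus oxidation state 2 gives a d⁸ configuration.

d8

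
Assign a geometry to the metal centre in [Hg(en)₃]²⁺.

octahedral

Ligand charges: ethylenediamine is neutral. With an overall charge of +2 the mercury centre must be in the +2 oxidation state.
Group 12 minus oxidation state 2 gives a d¹⁰ configuration.
Counting donor atoms: 3×ethylenediamine (bidentate) → 6 donors. Coordination number = 6.
Six donors around a single metal centre give an octahedral coordination sphere.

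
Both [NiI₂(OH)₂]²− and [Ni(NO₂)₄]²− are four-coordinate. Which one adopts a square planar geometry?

[Ni(NO₂)₄]²−

For [NiI₂(OH)₂]²−: Each iodide is −1; each hydroxide is −1; balancing the −2 overall charge requires Ni(II). Nickel is a group-10 element; Ni(II) is therefore d⁸. Hydroxide and iodide are weak-field ligands. With weak-field ligands the CFSE gain from square planar is small, so a 3d d⁸ ion takes the sterically preferred tetrahedral geometry. → tetrahedral.
For [Ni(NO₂)₄]²−: Summing ligand charges against the −2 overall charge gives an oxidation state of +2 for nickel. Ni sits in group 10, so the d-electron count is 10 − 2 = 8. Nitro (N-bound nitrite) is a strong-field ligand (high in the spectrochemical series). A 3d d⁸ ion with strong-field ligands gains enough CFSE to favour square planar over tetrahedral. → square planar.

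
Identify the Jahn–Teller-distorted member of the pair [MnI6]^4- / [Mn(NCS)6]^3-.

[MnI6]^4-: Each iodide is −1; balancing the −4 overall charge requires Mn(II). Manganese is a group-7 element; Mn(II) is therefore d⁵. Iodide is a weak-field ligand for a first-row metal, so the complex is high-spin. The d⁵ configuration leaves the e_g set evenly filled (or empty) — no strong Jahn–Teller driving force.
[Mn(NCS)6]^3-: Ligand charges: each isothiocyanate is −1. With an overall charge of −3 the manganese centre must be in the +3 oxidation state. Group 7 minus oxidation state 3 gives a d⁴ configuration. Isothiocyanate is a weak-field ligand for a first-row metal, so the complex is high-spin. The t₂g³e_g¹ (high-spin) configuration has an unevenly filled e_g set; the Jahn–Teller theorem predicts a tetragonal distortion (typically axial elongation) to lift the degeneracy.

[Mn(NCS)6]^3-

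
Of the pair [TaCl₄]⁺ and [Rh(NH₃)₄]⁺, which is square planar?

[Rh(NH₃)₄]⁺

For [TaCl₄]⁺: Summing ligand charges against the +1 overall charge gives an oxidation state of +5 for tantalum. Tantalum is a group-5 element; Ta(V) is therefore d⁰. A d⁰ ion has no crystal-field stabilisation preference between square planar and tetrahedral, so four ligands adopt the sterically favoured tetrahedral geometry. → tetrahedral.
For [Rh(NH₃)₄]⁺: Summing ligand charges against the +1 overall charge gives an oxidation state of +1 for rhodium. Group 9 minus oxidation state 1 gives a d⁸ configuration. A 4d d⁸ ion has a large crystal-field splitting; square planar leaves the high-energy d_{x²−y²} orbital empty and maximises CFSE. → square planar.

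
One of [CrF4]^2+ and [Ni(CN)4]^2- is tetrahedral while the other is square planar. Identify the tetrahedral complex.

[CrF4]^2+

For [CrF4]^2+: Ligand charges: each fluoride is −1. With an overall charge of +2 the chromium centre must be in the +6 oxidation state. Group 6 minus oxidation state 6 gives a d⁰ configuration. A d⁰ ion has no crystal-field stabilisation preference between square planar and tetrahedral, so four ligands adopt the sterically favoured tetrahedral geometry. → tetrahedral.
For [Ni(CN)4]^2-: Summing ligand charges against the −2 overall charge gives an oxidation state of +2 for nickel. Group 10 minus oxidation state 2 gives a d⁸ configuration. Cyanide is a strong-field ligand (high in the spectrochemical series). A 3d d⁸ ion with strong-field ligands gains enough CFSE to favour square planar over tetrahedral. → square planar.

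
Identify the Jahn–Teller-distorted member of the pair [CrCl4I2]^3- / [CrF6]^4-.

[CrCl4I2]^3-: Ligand charges: each chloride is −1; each iodide is −1. With an overall charge of −3 the chromium centre must be in the +3 oxidation state. Chromium is a group-6 element; Cr(III) is therefore d³. The d³ configuration leaves the e_g set evenly filled (or empty) — no strong Jahn–Teller driving force.
[CrF6]^4-: Ligand charges: each fluoride is −1. With an overall charge of −4 the chromium centre must be in the +2 oxidation state. Chromium is a group-6 element; Cr(II) is therefore d⁴. Fluoride is a weak-field ligand for a first-row metal, so the complex is high-spin. The t₂g³e_g¹ (high-spin) configuration has an unevenly filled e_g set; the Jahn–Teller theorem predicts a tetragonal distortion (typically axial elongation) to lift the degeneracy.

[CrF6]^4-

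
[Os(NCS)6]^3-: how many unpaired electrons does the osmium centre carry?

Summing ligand charges against the −3 overall charge gives an oxidation state of +3 for osmium.
Os sits in group 8, so the d-electron count is 8 − 3 = 5.
The spin state decides the count: a 5d ion has a large Δₒ and is invariably low-spin.
An octahedral low-spin d⁵ ion is t₂g⁵e_g⁰, giving 1 unpaired electron.

1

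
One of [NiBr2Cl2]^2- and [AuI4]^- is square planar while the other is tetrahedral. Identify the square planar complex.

For [NiBr2Cl2]^2-: Each bromide is −1; each chloride is −1; balancing the −2 overall charge requires Ni(II). Ni sits in group 10, so the d-electron count is 10 − 2 = 8. Bromide and chloride are weak-field ligands. With weak-field ligands the CFSE gain from square planar is small, so a 3d d⁸ ion takes the sterically preferred tetrahedral geometry. → tetrahedral.
For [AuI4]^-: Ligand charges: each iodide is −1. With an overall charge of −1 the gold centre must be in the +3 oxidation state. Gold is a group-11 element; Au(III) is therefore d⁸. A 5d d⁸ ion has a large crystal-field splitting; square planar leaves the high-energy d_{x²−y²} orbital empty and maximises CFSE. → square planar.

[AuI4]^-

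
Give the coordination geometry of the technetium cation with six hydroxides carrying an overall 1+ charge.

octahedral

Each hydroxide is −1; balancing the +1 overall charge requires Tc(VII).
Tc sits in group 7, so the d-electron count is 7 − 7 = 0.
With 6 monodentate ligands the coordination number is 6.
Six donors around a single metal centre give an octahedral coordination sphere.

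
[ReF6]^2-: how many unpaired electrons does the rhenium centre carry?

3

Ligand charges: each fluoride is −1. With an overall charge of −2 the rhenium centre must be in the +4 oxidation state.
Re sits in group 7, so the d-electron count is 7 − 4 = 3.
In an octahedral field the d³ configuration is t₂g³e_g⁰ (only one arrangement possible), giving 3 unpaired electrons.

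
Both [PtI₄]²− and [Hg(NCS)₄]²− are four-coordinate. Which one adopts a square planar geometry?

For [PtI₄]²−: Summing ligand charges against the −2 overall charge gives an oxidation state of +2 for platinum. Platinum is a group-10 element; Pt(II) is therefore d⁸. A 5d d⁸ ion has a large crystal-field splitting; square planar leaves the high-energy d_{x²−y²} orbital empty and maximises CFSE. → square planar.
For [Hg(NCS)₄]²−: Each isothiocyanate is −1; balancing the −2 overall charge requires Hg(II). Mercury is a group-12 element; Hg(II) is therefore d¹⁰. A d¹⁰ ion has no crystal-field stabilisation preference between square planar and tetrahedral, so four ligands adopt the sterically favoured tetrahedral geometry. → tetrahedral.

[PtI₄]²−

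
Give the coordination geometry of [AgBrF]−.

Each bromide is −1; each fluoride is −1; balancing the −1 overall charge requires Ag(I).
Group 11 minus oxidation state 1 gives a d¹⁰ configuration.
With 2 monodentate ligands the coordination number is 2.
A d¹⁰ ion with only two ligands adopts a linear arrangement (sp hybridisation; no CFSE preference).

linear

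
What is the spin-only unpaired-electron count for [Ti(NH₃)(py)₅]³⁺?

Ammonia is neutral; pyridine is neutral; balancing the +3 overall charge requires Ti(III).
Group 4 minus oxidation state 3 gives a d¹ configuration.
In an octahedral field the d¹ configuration is t₂g¹e_g⁰ (only one arrangement possible), giving 1 unpaired electron.

1 unpaired electron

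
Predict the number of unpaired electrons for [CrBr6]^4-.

Ligand charges: each bromide is −1. With an overall charge of −4 the chromium centre must be in the +2 oxidation state.
Group 6 minus oxidation state 2 gives a d⁴ configuration.
The spin state decides the count: Bromide is a weak-field ligand for a first-row metal, so the complex is high-spin.
An octahedral high-spin d⁴ ion is t₂g³e_g¹, giving 4 unpaired electrons.

4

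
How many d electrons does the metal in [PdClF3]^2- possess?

Each chloride is −1; each fluoride is −1; balancing the −2 overall charge requires Pd(II).
Group 10 minus oxidation state 2 gives a d⁸ configuration.

d8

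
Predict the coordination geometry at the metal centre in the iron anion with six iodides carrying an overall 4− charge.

Ligand charges: each iodide is −1. With an overall charge of −4 the iron centre must be in the +2 oxidation state.
Group 8 minus oxidation state 2 gives a d⁶ configuration.
With 6 monodentate ligands the coordination number is 6.
Six donors around a single metal centre give an octahedral coordination sphere.

octahedral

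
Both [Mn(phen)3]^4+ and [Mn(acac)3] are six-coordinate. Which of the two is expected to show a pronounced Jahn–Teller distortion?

[Mn(phen)3]^4+: 1,10-phenanthroline is neutral; balancing the +4 overall charge requires Mn(IV). Manganese is a group-7 element; Mn(IV) is therefore d³. The d³ configuration leaves the e_g set evenly filled (or empty) — no strong Jahn–Teller driving force.
[Mn(acac)3]: Summing ligand charges against the 0 overall charge gives an oxidation state of +3 for manganese. Mn sits in group 7, so the d-electron count is 7 − 3 = 4. Acetylacetonate is a weak-field ligand for a first-row metal, so the complex is high-spin. The t₂g³e_g¹ (high-spin) configuration has an unevenly filled e_g set; the Jahn–Teller theorem predicts a tetragonal distortion (typically axial elongation) to lift the degeneracy.

[Mn(acac)3]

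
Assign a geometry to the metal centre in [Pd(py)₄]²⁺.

square planar

Ligand charges: pyridine is neutral. With an overall charge of +2 the palladium centre must be in the +2 oxidation state.
Pd sits in group 10, so the d-electron count is 10 − 2 = 8.
Coordination number: 4.
A 4d d⁸ ion has a large crystal-field splitting; square planar leaves the high-energy d_{x²−y²} orbital empty and maximises CFSE.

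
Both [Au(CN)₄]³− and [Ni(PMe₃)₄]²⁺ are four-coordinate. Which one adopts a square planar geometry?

For [Au(CN)₄]³−: Each cyanide is −1; balancing the −3 overall charge requires Au(I). Group 11 minus oxidation state 1 gives a d¹⁰ configuration. A d¹⁰ ion has no crystal-field stabilisation preference between square planar and tetrahedral, so four ligands adopt the sterically favoured tetrahedral geometry. → tetrahedral.
For [Ni(PMe₃)₄]²⁺: Trimethylphosphine is neutral; balancing the +2 overall charge requires Ni(II). Ni sits in group 10, so the d-electron count is 10 − 2 = 8. Trimethylphosphine is a strong-field ligand (high in the spectrochemical series). A 3d d⁸ ion with strong-field ligands gains enough CFSE to favour square planar over tetrahedral. → square planar.

[Ni(PMe₃)₄]²⁺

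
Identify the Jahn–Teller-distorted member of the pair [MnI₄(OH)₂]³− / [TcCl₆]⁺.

[MnI₄(OH)₂]³−: Summing ligand charges against the −3 overall charge gives an oxidation state of +3 for manganese. Mn sits in group 7, so the d-electron count is 7 − 3 = 4. Hydroxide and iodide are weak-field ligands for a first-row metal, so the complex is high-spin. The t₂g³e_g¹ (high-spin) configuration has an unevenly filled e_g set; the Jahn–Teller theorem predicts a tetragonal distortion (typically axial elongation) to lift the degeneracy.
[TcCl₆]⁺: Ligand charges: each chloride is −1. With an overall charge of +1 the technetium centre must be in the +7 oxidation state. Technetium is a group-7 element; Tc(VII) is therefore d⁰. The d⁰ configuration leaves the e_g set evenly filled (or empty) — no strong Jahn–Teller driving force.

[MnI₄(OH)₂]³−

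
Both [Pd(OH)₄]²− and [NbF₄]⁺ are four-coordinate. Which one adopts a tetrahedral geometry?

[NbF₄]⁺

For [Pd(OH)₄]²−: Each hydroxide is −1; balancing the −2 overall charge requires Pd(II). Pd sits in group 10, so the d-electron count is 10 − 2 = 8. A 4d d⁸ ion has a large crystal-field splitting; square planar leaves the high-energy d_{x²−y²} orbital empty and maximises CFSE. → square planar.
For [NbF₄]⁺: Each fluoride is −1; balancing the +1 overall charge requires Nb(V). Nb sits in group 5, so the d-electron count is 5 − 5 = 0. A d⁰ ion has no crystal-field stabilisation preference between square planar and tetrahedral, so four ligands adopt the sterically favoured tetrahedral geometry. → tetrahedral.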